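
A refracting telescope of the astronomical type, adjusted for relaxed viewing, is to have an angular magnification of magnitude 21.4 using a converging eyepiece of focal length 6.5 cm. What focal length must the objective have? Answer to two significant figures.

140 cm

|M| = f_obj/|f_eye|, so f_obj = |M| x |f_eye| = 21.4 x 6.5 = 139.100 cm.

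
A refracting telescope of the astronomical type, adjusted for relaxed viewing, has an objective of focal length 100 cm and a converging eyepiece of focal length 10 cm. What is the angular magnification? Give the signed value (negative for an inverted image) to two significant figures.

-10

M = -f_obj/f_eye = -100/(10) = -10.000.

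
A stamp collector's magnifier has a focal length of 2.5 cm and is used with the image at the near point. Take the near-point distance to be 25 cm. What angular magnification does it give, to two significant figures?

M = 1 + D/f = 1 + 25/2.5 = 11.000.

11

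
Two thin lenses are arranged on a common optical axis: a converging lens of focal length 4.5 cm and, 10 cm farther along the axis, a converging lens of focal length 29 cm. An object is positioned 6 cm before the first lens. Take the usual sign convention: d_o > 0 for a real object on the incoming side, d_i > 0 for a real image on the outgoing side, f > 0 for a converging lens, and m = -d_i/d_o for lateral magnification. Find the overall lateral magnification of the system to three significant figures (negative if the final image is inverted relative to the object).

Applying the thin-lens equation to the first lens, 1/4.5 = 1/6 + 1/d_i1, which gives d_i1 = 18.000 cm.
Its lateral magnification is m_1 = -d_i1/d_o1 = -(18.000)/6 = -3.0000.
This image would form 18.000 cm past lens 1, i.e. 8.000 cm beyond lens 2, so it is a virtual object for lens 2: d_o2 = 10 - 18.000 = -8.000 cm.
Applying the thin-lens equation again with f_2 = 29 cm and d_o2 = -8.000 cm gives d_i2 = 6.270 cm.
m_2 = -(6.270)/(-8.000) = 0.7838.
The system's lateral magnification is m_1 m_2 = (-3.0000)(0.7838) = -2.3514.

-2.35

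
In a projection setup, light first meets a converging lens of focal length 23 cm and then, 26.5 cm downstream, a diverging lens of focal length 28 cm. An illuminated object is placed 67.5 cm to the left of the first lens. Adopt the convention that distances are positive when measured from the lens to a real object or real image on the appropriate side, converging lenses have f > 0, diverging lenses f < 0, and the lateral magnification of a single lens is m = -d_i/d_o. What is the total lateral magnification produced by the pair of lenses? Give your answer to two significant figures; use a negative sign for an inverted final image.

-0.74

Applying the thin-lens equation to the first lens, 1/23 = 1/67.5 + 1/d_i1, which gives d_i1 = 34.888 cm.
Its lateral magnification is m_1 = -d_i1/d_o1 = -(34.888)/67.5 = -0.5169.
This image would form 34.888 cm past lens 1, i.e. 8.388 cm beyond lens 2, so it is a virtual object for lens 2: d_o2 = 26.5 - 34.888 = -8.388 cm.
Applying the thin-lens equation again with f_2 = -28 cm and d_o2 = -8.388 cm gives d_i2 = 11.975 cm.
m_2 = -(11.975)/(-8.388) = 1.4277.
The system's lateral magnification is m_1 m_2 = (-0.5169)(1.4277) = -0.7379.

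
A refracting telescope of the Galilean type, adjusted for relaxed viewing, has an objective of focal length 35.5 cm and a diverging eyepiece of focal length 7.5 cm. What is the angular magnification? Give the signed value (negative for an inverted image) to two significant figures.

M = -f_obj/f_eye = -35.5/(-7.5) = 4.733.

4.7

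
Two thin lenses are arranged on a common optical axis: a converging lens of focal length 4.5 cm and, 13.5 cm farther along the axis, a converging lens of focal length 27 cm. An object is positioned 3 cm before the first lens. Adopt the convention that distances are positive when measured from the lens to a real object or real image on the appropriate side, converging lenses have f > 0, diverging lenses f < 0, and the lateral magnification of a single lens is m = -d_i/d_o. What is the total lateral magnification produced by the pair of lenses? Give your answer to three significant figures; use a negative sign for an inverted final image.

18.0

Applying the thin-lens equation to the first lens, 1/4.5 = 1/3 + 1/d_i1, which gives d_i1 = -9.000 cm.
Its lateral magnification is m_1 = -d_i1/d_o1 = -(-9.000)/3 = 3.0000.
With d_i1 < 0 the first image is virtual and lies on the object side; the object distance for lens 2 is d_o2 = 13.5 - (-9.000) = 22.500 cm.
Applying the thin-lens equation again with f_2 = 27 cm and d_o2 = 22.500 cm gives d_i2 = -135.000 cm.
m_2 = -(-135.000)/(22.500) = 6.0000.
The system's lateral magnification is m_1 m_2 = (3.0000)(6.0000) = 18.0000.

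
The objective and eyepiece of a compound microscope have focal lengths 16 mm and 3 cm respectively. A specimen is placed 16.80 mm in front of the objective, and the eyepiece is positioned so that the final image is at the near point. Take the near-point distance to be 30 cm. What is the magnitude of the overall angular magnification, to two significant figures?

220

Convert to cm: f_obj = 16 mm = 1.6 cm; d_o = 16.80 mm = 1.68 cm.
Objective: 1/d_i = 1/f_obj - 1/d_o = 1/1.6 - 1/1.68 = 0.02976 cm^-1, so d_i = 33.600 cm.
m_obj = -d_i/d_o = -33.600/1.68 = -20.000.
Eyepiece angular magnification (image at near point): M_eye = 1 + D/f_e = 1 + 30/3 = 11.000.
Overall M = m_obj x M_eye = (-20.000)(11.000) = -220.00.
|M| = 220.00.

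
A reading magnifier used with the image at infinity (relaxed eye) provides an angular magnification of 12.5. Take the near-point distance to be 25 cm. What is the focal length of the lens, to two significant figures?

For the image at infinity, M = D/f.
f = D/M = 25/12.5 = 2.000 cm.

2.0 cm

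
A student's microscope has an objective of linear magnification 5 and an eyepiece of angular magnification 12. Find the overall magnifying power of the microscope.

60

The overall magnification of a compound microscope is the product of the objective and eyepiece magnifications:
M = M_obj x M_eye = 5 x 12 = 60.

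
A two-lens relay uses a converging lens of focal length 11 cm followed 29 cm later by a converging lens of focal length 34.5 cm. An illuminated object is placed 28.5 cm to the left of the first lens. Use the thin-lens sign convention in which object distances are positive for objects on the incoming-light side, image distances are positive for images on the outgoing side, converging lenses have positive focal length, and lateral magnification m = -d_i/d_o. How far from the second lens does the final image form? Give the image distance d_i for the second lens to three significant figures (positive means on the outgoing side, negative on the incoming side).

-16.3 cm

Lens 1: 1/d_i1 = 1/f_1 - 1/d_o1 = 1/11 - 1/28.5 = 0.05582 cm^-1, so d_i1 = 17.914 cm.
Object distance for lens 2: d_o2 = 29 - 17.914 = 11.086 cm.
Lens 2: 1/d_i2 = 1/f_2 - 1/d_o2 = 1/34.5 - 1/(11.086) = -0.06122 cm^-1, so d_i2 = -16.334 cm.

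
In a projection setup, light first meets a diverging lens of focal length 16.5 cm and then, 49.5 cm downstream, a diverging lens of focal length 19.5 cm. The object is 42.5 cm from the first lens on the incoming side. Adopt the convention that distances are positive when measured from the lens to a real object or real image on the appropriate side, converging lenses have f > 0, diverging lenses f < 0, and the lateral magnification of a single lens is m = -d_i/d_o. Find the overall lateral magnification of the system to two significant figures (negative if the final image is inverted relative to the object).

Applying the thin-lens equation to the first lens, 1/(-16.5) = 1/42.5 + 1/d_i1, which gives d_i1 = -11.886 cm.
Its lateral magnification is m_1 = -d_i1/d_o1 = -(-11.886)/42.5 = 0.2797.
With d_i1 < 0 the first image is virtual and lies on the object side; the object distance for lens 2 is d_o2 = 49.5 - (-11.886) = 61.386 cm.
Applying the thin-lens equation again with f_2 = -19.5 cm and d_o2 = 61.386 cm gives d_i2 = -14.799 cm.
m_2 = -(-14.799)/(61.386) = 0.2411.
The system's lateral magnification is m_1 m_2 = (0.2797)(0.2411) = 0.0674.

0.067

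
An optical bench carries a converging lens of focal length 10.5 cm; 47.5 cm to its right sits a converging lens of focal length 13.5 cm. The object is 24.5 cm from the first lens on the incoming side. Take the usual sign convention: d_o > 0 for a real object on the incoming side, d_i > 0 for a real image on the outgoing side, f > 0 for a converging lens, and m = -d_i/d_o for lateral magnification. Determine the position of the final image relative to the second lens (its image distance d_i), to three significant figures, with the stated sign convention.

25.2 cm

Lens 1: 1/d_i1 = 1/f_1 - 1/d_o1 = 1/10.5 - 1/24.5 = 0.05442 cm^-1, so d_i1 = 18.375 cm.
Object distance for lens 2: d_o2 = 47.5 - 18.375 = 29.125 cm.
Lens 2: 1/d_i2 = 1/f_2 - 1/d_o2 = 1/13.5 - 1/(29.125) = 0.03974 cm^-1, so d_i2 = 25.164 cm.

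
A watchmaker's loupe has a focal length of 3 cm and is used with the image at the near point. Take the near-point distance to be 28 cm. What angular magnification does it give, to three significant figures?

10.3

M = 1 + D/f = 1 + 28/3 = 10.333.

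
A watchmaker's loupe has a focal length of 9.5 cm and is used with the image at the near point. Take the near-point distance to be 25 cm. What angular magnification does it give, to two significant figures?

3.6

M = 1 + D/f = 1 + 25/9.5 = 3.632.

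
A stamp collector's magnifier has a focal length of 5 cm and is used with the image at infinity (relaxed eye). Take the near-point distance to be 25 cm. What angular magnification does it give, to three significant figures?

M = D/f = 25/5 = 5.000.

5.00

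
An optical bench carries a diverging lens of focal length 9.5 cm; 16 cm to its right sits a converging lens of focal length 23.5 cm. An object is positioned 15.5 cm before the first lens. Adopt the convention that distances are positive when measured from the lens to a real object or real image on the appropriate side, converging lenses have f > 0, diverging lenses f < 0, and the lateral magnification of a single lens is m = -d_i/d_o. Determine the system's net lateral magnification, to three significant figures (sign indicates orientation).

First lens: d_i1 = 1/(1/(-9.5) - 1/15.5) = -5.890 cm.
m_1 = -(-5.890)/15.5 = 0.3800.
The intermediate image is virtual, 5.890 cm to the left of lens 1, so d_o2 = L - d_i1 = 16 - (-5.890) = 21.890 cm.
Second lens: d_i2 = 1/(1/23.5 - 1/(21.890)) = -319.512 cm.
m_2 = -(-319.512)/(21.890) = 14.5963.
Total m = m_1 x m_2 = (0.3800)(14.5963) = 5.5466.

5.55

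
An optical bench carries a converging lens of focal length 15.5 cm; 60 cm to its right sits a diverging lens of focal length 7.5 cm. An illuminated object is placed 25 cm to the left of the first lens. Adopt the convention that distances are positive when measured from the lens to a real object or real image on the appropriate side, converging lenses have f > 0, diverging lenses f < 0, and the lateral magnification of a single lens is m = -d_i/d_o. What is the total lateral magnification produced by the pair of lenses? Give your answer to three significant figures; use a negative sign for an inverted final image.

Lens 1: 1/d_i1 = 1/f_1 - 1/d_o1 = 1/15.5 - 1/25 = 0.02452 cm^-1, so d_i1 = 40.789 cm.
m_1 = -(40.789)/25 = -1.6316.
That image sits 19.211 cm in front of the second lens, so d_o2 = 19.211 cm.
Lens 2: 1/d_i2 = 1/f_2 - 1/d_o2 = 1/(-7.5) - 1/(19.211) = -0.18539 cm^-1, so d_i2 = -5.394 cm.
m_2 = -(-5.394)/(19.211) = 0.2808.
The system's lateral magnification is m_1 m_2 = (-1.6316)(0.2808) = -0.4581.

-0.458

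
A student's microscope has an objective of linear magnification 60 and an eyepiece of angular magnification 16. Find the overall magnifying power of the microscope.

The overall magnification of a compound microscope is the product of the objective and eyepiece magnifications:
M = M_obj x M_eye = 60 x 16 = 960.

960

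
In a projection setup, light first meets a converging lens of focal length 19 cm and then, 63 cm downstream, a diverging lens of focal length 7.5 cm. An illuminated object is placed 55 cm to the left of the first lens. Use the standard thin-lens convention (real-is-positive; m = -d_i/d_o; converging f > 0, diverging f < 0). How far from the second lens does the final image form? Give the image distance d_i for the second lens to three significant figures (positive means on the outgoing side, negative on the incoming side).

-6.14 cm

Lens 1: 1/d_i1 = 1/f_1 - 1/d_o1 = 1/19 - 1/55 = 0.03445 cm^-1, so d_i1 = 29.028 cm.
Object distance for lens 2: d_o2 = 63 - 29.028 = 33.972 cm.
Lens 2: 1/d_i2 = 1/f_2 - 1/d_o2 = 1/(-7.5) - 1/(33.972) = -0.16277 cm^-1, so d_i2 = -6.144 cm.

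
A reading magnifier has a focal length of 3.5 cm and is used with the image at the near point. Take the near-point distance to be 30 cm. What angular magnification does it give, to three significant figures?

M = 1 + D/f = 1 + 30/3.5 = 9.571.

9.57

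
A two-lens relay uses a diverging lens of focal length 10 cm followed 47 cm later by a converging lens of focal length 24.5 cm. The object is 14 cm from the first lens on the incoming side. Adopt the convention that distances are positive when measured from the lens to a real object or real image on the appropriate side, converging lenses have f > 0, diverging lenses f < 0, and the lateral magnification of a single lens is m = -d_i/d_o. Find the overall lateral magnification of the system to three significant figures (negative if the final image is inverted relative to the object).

-0.360

Applying the thin-lens equation to the first lens, 1/(-10) = 1/14 + 1/d_i1, which gives d_i1 = -5.833 cm.
Its lateral magnification is m_1 = -d_i1/d_o1 = -(-5.833)/14 = 0.4167.
The intermediate image is virtual, 5.833 cm to the left of lens 1, so d_o2 = L - d_i1 = 47 - (-5.833) = 52.833 cm.
Applying the thin-lens equation again with f_2 = 24.5 cm and d_o2 = 52.833 cm gives d_i2 = 45.685 cm.
m_2 = -(45.685)/(52.833) = -0.8647.
The system's lateral magnification is m_1 m_2 = (0.4167)(-0.8647) = -0.3603.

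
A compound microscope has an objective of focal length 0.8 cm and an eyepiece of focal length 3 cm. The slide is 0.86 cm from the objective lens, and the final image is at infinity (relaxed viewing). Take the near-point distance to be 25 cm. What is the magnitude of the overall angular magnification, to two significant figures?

110

Objective: 1/d_i = 1/f_obj - 1/d_o = 1/0.8 - 1/0.86 = 0.08721 cm^-1, so d_i = 11.467 cm.
m_obj = -d_i/d_o = -11.467/0.86 = -13.333.
Eyepiece angular magnification (image at infinity): M_eye = D/f_e = 25/3 = 8.333.
Overall M = m_obj x M_eye = (-13.333)(8.333) = -111.11.
|M| = 111.11.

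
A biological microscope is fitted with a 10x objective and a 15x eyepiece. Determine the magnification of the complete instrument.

150

The overall magnification of a compound microscope is the product of the objective and eyepiece magnifications:
M = M_obj x M_eye = 10 x 15 = 150.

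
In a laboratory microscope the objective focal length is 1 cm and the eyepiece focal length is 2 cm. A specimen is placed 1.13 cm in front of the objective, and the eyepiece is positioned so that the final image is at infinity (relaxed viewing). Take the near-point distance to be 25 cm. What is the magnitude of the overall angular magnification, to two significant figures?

Objective: 1/d_i = 1/f_obj - 1/d_o = 1/1 - 1/1.13 = 0.11504 cm^-1, so d_i = 8.692 cm.
m_obj = -d_i/d_o = -8.692/1.13 = -7.692.
Eyepiece angular magnification (image at infinity): M_eye = D/f_e = 25/2 = 12.500.
Overall M = m_obj x M_eye = (-7.692)(12.500) = -96.15.
|M| = 96.15.

96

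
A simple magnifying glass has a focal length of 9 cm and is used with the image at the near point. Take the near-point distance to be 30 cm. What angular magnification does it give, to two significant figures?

M = 1 + D/f = 1 + 30/9 = 4.333.

4.3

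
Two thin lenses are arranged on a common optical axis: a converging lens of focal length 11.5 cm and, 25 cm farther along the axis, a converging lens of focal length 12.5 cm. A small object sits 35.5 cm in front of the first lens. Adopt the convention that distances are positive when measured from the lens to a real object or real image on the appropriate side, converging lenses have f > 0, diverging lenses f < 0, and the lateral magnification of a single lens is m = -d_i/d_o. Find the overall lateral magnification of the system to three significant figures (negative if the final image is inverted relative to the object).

Applying the thin-lens equation to the first lens, 1/11.5 = 1/35.5 + 1/d_i1, which gives d_i1 = 17.010 cm.
Its lateral magnification is m_1 = -d_i1/d_o1 = -(17.010)/35.5 = -0.4792.
The intermediate image is 17.010 cm to the right of lens 1, so d_o2 = L - d_i1 = 25 - 17.010 = 7.990 cm.
Applying the thin-lens equation again with f_2 = 12.5 cm and d_o2 = 7.990 cm gives d_i2 = -22.142 cm.
m_2 = -(-22.142)/(7.990) = 2.7714.
The system's lateral magnification is m_1 m_2 = (-0.4792)(2.7714) = -1.3279.

-1.33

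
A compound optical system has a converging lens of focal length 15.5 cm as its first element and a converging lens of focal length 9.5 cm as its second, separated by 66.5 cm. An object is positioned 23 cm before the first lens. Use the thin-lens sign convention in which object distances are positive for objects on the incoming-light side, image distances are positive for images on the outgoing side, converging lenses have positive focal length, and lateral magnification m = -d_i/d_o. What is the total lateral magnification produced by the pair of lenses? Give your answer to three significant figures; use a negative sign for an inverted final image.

2.07

Applying the thin-lens equation to the first lens, 1/15.5 = 1/23 + 1/d_i1, which gives d_i1 = 47.533 cm.
Its lateral magnification is m_1 = -d_i1/d_o1 = -(47.533)/23 = -2.0667.
Object distance for lens 2: d_o2 = 66.5 - 47.533 = 18.967 cm.
Applying the thin-lens equation again with f_2 = 9.5 cm and d_o2 = 18.967 cm gives d_i2 = 19.033 cm.
m_2 = -(19.033)/(18.967) = -1.0035.
The system's lateral magnification is m_1 m_2 = (-2.0667)(-1.0035) = 2.0739.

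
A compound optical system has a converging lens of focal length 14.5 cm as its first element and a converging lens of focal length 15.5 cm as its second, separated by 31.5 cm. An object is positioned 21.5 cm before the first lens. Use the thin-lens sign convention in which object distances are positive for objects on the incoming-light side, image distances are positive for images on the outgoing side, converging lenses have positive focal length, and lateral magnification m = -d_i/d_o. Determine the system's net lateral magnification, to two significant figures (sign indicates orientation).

Applying the thin-lens equation to the first lens, 1/14.5 = 1/21.5 + 1/d_i1, which gives d_i1 = 44.536 cm.
Its lateral magnification is m_1 = -d_i1/d_o1 = -(44.536)/21.5 = -2.0714.
Since 44.536 cm > 31.5 cm, the first image lies past the second lens and serves as a virtual object: d_o2 = L - d_i1 = -13.036 cm.
Applying the thin-lens equation again with f_2 = 15.5 cm and d_o2 = -13.036 cm gives d_i2 = 7.081 cm.
m_2 = -(7.081)/(-13.036) = 0.5432.
Overall magnification: m = m_1 m_2 = -1.1252.

-1.1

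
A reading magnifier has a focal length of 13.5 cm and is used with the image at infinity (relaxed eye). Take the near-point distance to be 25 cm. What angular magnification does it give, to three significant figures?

1.85

M = D/f = 25/13.5 = 1.852.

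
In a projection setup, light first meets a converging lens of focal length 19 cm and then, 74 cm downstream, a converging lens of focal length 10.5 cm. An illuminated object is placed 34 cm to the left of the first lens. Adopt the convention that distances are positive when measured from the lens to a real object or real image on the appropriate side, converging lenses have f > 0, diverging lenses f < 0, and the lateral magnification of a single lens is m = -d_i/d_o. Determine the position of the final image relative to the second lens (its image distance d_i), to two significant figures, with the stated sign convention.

Applying the thin-lens equation to the first lens, 1/19 = 1/34 + 1/d_i1, which gives d_i1 = 43.067 cm.
Object distance for lens 2: d_o2 = 74 - 43.067 = 30.933 cm.
Applying the thin-lens equation again with f_2 = 10.5 cm and d_o2 = 30.933 cm gives d_i2 = 15.896 cm.

16 cm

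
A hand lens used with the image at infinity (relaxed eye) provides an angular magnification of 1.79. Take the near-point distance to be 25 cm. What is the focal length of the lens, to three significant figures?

For the image at infinity, M = D/f.
f = D/M = 25/1.79 = 13.966 cm.

14.0 cm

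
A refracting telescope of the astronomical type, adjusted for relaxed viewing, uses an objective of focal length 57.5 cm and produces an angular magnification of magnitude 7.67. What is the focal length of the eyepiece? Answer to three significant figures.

7.50 cm

|M| = f_obj/f_eye, so f_eye = f_obj/|M| = 57.5/7.67 = 7.497 cm.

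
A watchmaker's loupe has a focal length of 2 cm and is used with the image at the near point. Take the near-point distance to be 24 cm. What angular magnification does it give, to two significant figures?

M = 1 + D/f = 1 + 24/2 = 13.000.

13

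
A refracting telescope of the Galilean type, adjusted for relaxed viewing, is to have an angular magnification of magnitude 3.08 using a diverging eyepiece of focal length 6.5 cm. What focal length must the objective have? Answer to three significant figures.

20.0 cm

|M| = f_obj/|f_eye|, so f_obj = |M| x |f_eye| = 3.08 x 6.5 = 20.020 cm.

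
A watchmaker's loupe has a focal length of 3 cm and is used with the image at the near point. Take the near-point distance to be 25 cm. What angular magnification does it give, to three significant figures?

9.33

M = 1 + D/f = 1 + 25/3 = 9.333.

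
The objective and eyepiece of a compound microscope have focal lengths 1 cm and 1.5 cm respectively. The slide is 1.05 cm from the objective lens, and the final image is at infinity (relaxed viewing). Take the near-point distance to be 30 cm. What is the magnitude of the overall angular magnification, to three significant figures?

400

Objective: 1/d_i = 1/f_obj - 1/d_o = 1/1 - 1/1.05 = 0.04762 cm^-1, so d_i = 21.000 cm.
m_obj = -d_i/d_o = -21.000/1.05 = -20.000.
Eyepiece angular magnification (image at infinity): M_eye = D/f_e = 30/1.5 = 20.000.
Overall M = m_obj x M_eye = (-20.000)(20.000) = -400.00.
|M| = 400.00.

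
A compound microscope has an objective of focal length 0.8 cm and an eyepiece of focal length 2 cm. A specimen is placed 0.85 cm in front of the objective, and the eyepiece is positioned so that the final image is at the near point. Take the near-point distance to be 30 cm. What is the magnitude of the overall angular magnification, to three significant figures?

Objective: 1/d_i = 1/f_obj - 1/d_o = 1/0.8 - 1/0.85 = 0.07353 cm^-1, so d_i = 13.600 cm.
m_obj = -d_i/d_o = -13.600/0.85 = -16.000.
Eyepiece angular magnification (image at near point): M_eye = 1 + D/f_e = 1 + 30/2 = 16.000.
Overall M = m_obj x M_eye = (-16.000)(16.000) = -256.00.
|M| = 256.00.

256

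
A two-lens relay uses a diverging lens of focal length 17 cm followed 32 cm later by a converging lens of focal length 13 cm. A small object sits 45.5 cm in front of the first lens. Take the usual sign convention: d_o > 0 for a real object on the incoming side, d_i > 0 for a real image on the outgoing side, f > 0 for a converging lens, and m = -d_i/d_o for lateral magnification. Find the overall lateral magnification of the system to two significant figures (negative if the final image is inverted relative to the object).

-0.11

Lens 1: 1/d_i1 = 1/f_1 - 1/d_o1 = 1/(-17) - 1/45.5 = -0.08080 cm^-1, so d_i1 = -12.376 cm.
m_1 = -(-12.376)/45.5 = 0.2720.
The intermediate image is virtual, 12.376 cm to the left of lens 1, so d_o2 = L - d_i1 = 32 - (-12.376) = 44.376 cm.
Lens 2: 1/d_i2 = 1/f_2 - 1/d_o2 = 1/13 - 1/(44.376) = 0.05439 cm^-1, so d_i2 = 18.386 cm.
m_2 = -(18.386)/(44.376) = -0.4143.
Total m = m_1 x m_2 = (0.2720)(-0.4143) = -0.1127.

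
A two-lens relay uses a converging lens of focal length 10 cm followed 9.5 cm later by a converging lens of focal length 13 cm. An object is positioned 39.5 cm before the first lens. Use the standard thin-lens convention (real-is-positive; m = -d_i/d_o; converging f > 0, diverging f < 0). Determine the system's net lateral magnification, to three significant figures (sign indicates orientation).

-0.261

Applying the thin-lens equation to the first lens, 1/10 = 1/39.5 + 1/d_i1, which gives d_i1 = 13.390 cm.
Its lateral magnification is m_1 = -d_i1/d_o1 = -(13.390)/39.5 = -0.3390.
This image would form 13.390 cm past lens 1, i.e. 3.890 cm beyond lens 2, so it is a virtual object for lens 2: d_o2 = 9.5 - 13.390 = -3.890 cm.
Applying the thin-lens equation again with f_2 = 13 cm and d_o2 = -3.890 cm gives d_i2 = 2.994 cm.
m_2 = -(2.994)/(-3.890) = 0.7697.
The system's lateral magnification is m_1 m_2 = (-0.3390)(0.7697) = -0.2609.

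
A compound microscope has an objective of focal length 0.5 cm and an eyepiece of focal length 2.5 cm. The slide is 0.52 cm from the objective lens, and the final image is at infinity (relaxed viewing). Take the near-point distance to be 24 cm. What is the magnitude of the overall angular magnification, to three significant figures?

240

Objective: 1/d_i = 1/f_obj - 1/d_o = 1/0.5 - 1/0.52 = 0.07692 cm^-1, so d_i = 13.000 cm.
m_obj = -d_i/d_o = -13.000/0.52 = -25.000.
Eyepiece angular magnification (image at infinity): M_eye = D/f_e = 24/2.5 = 9.600.
Overall M = m_obj x M_eye = (-25.000)(9.600) = -240.00.
|M| = 240.00.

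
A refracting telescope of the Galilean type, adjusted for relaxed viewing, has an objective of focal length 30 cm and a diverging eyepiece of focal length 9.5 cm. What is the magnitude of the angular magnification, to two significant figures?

|M| = f_obj/|f_eye| = 30/9.5 = 3.158.

3.2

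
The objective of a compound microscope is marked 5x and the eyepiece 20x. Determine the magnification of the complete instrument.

100

The overall magnification of a compound microscope is the product of the objective and eyepiece magnifications:
M = M_obj x M_eye = 5 x 20 = 100.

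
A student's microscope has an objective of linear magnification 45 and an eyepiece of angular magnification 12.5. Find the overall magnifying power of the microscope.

562.5

The overall magnification of a compound microscope is the product of the objective and eyepiece magnifications:
M = M_obj x M_eye = 45 x 12.5 = 562.5.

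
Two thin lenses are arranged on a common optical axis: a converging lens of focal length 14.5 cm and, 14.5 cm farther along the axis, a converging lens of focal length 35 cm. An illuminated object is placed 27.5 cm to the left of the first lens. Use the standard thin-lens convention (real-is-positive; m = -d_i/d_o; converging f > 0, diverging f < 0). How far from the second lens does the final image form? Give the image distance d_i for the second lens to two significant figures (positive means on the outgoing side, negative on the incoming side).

First lens: d_i1 = 1/(1/14.5 - 1/27.5) = 30.673 cm.
This image would form 30.673 cm past lens 1, i.e. 16.173 cm beyond lens 2, so it is a virtual object for lens 2: d_o2 = 14.5 - 30.673 = -16.173 cm.
Second lens: d_i2 = 1/(1/35 - 1/(-16.173)) = 11.062 cm.

11 cm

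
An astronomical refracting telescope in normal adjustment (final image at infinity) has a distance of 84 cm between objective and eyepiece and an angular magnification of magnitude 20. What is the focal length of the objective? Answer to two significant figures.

80 cm

In normal adjustment the tube length equals f_obj + f_eye and |M| = f_obj/f_eye.
So f_obj = 20 f_eye and 20 f_eye + f_eye = 84 cm, giving f_eye = 84/21 = 4.000 cm and f_obj = 80.000 cm.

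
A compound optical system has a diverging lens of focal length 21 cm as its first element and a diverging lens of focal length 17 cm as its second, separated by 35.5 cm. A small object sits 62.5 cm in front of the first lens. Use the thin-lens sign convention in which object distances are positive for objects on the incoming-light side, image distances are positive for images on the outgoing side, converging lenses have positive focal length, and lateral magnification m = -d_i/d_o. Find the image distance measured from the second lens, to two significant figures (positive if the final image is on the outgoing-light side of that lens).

First lens: d_i1 = 1/(1/(-21) - 1/62.5) = -15.719 cm.
The intermediate image is virtual, 15.719 cm to the left of lens 1, so d_o2 = L - d_i1 = 35.5 - (-15.719) = 51.219 cm.
Second lens: d_i2 = 1/(1/(-17) - 1/(51.219)) = -12.764 cm.

-13 cm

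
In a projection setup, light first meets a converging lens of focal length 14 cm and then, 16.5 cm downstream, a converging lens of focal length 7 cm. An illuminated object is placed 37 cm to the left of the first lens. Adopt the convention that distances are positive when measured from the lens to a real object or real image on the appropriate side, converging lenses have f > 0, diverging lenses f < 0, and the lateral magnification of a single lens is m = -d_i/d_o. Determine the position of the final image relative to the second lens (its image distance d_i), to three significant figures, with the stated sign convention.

Applying the thin-lens equation to the first lens, 1/14 = 1/37 + 1/d_i1, which gives d_i1 = 22.522 cm.
This image would form 22.522 cm past lens 1, i.e. 6.022 cm beyond lens 2, so it is a virtual object for lens 2: d_o2 = 16.5 - 22.522 = -6.022 cm.
Applying the thin-lens equation again with f_2 = 7 cm and d_o2 = -6.022 cm gives d_i2 = 3.237 cm.

3.24 cm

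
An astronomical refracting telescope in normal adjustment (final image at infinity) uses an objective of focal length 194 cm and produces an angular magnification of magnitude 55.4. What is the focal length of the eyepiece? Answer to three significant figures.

3.50 cm

|M| = f_obj/f_eye, so f_eye = f_obj/|M| = 194/55.4 = 3.502 cm.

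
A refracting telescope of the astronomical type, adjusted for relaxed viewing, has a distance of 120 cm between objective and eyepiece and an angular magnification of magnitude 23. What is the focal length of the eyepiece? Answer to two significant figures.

In normal adjustment the tube length equals f_obj + f_eye and |M| = f_obj/f_eye.
So f_obj = 23 f_eye and 23 f_eye + f_eye = 120 cm, giving f_eye = 120/24 = 5.000 cm and f_obj = 115.000 cm.

5.0 cm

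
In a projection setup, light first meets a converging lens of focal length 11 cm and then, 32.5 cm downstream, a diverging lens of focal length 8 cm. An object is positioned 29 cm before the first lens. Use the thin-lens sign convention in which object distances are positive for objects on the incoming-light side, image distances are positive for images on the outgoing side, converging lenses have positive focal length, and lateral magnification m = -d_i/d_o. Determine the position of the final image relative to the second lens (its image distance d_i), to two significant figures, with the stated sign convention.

-5.2 cm

Lens 1: 1/d_i1 = 1/f_1 - 1/d_o1 = 1/11 - 1/29 = 0.05643 cm^-1, so d_i1 = 17.722 cm.
That image sits 14.778 cm in front of the second lens, so d_o2 = 14.778 cm.
Lens 2: 1/d_i2 = 1/f_2 - 1/d_o2 = 1/(-8) - 1/(14.778) = -0.19267 cm^-1, so d_i2 = -5.190 cm.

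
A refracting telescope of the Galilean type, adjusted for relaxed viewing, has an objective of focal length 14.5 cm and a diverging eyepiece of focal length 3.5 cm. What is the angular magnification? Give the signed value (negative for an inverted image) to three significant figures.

4.14

M = -f_obj/f_eye = -14.5/(-3.5) = 4.143.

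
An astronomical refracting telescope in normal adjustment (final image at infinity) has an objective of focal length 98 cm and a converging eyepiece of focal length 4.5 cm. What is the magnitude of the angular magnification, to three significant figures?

21.8

|M| = f_obj/|f_eye| = 98/4.5 = 21.778.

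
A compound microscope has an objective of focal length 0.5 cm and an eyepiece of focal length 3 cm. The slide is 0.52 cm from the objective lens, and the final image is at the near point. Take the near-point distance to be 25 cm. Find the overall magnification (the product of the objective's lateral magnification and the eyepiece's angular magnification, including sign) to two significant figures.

Objective: 1/d_i = 1/f_obj - 1/d_o = 1/0.5 - 1/0.52 = 0.07692 cm^-1, so d_i = 13.000 cm.
m_obj = -d_i/d_o = -13.000/0.52 = -25.000.
Eyepiece angular magnification (image at near point): M_eye = 1 + D/f_e = 1 + 25/3 = 9.333.
Overall M = m_obj x M_eye = (-25.000)(9.333) = -233.33.

-230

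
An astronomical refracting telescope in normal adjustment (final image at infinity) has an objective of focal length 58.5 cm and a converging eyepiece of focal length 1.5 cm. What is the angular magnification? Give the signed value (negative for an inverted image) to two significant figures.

-39

M = -f_obj/f_eye = -58.5/(1.5) = -39.000.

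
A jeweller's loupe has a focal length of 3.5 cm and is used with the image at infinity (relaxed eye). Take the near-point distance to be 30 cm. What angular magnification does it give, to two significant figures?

8.6

M = D/f = 30/3.5 = 8.571.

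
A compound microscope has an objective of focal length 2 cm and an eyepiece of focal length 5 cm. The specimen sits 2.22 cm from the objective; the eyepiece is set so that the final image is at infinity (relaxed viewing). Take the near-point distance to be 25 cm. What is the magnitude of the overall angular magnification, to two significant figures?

Objective: 1/d_i = 1/f_obj - 1/d_o = 1/2 - 1/2.22 = 0.04955 cm^-1, so d_i = 20.182 cm.
m_obj = -d_i/d_o = -20.182/2.22 = -9.091.
Eyepiece angular magnification (image at infinity): M_eye = D/f_e = 25/5 = 5.000.
Overall M = m_obj x M_eye = (-9.091)(5.000) = -45.45.
|M| = 45.45.

45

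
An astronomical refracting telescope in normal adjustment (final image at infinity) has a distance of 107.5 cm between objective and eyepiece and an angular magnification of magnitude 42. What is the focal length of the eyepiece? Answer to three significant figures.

In normal adjustment the tube length equals f_obj + f_eye and |M| = f_obj/f_eye.
So f_obj = 42 f_eye and 42 f_eye + f_eye = 107.5 cm, giving f_eye = 107.5/43 = 2.500 cm and f_obj = 105.000 cm.

2.50 cm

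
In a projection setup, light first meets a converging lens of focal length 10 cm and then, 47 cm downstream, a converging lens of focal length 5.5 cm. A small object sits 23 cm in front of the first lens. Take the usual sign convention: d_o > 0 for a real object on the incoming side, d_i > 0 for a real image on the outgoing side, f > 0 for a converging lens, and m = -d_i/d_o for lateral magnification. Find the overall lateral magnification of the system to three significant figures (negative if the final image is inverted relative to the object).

0.178

Applying the thin-lens equation to the first lens, 1/10 = 1/23 + 1/d_i1, which gives d_i1 = 17.692 cm.
Its lateral magnification is m_1 = -d_i1/d_o1 = -(17.692)/23 = -0.7692.
The intermediate image is 17.692 cm to the right of lens 1, so d_o2 = L - d_i1 = 47 - 17.692 = 29.308 cm.
Applying the thin-lens equation again with f_2 = 5.5 cm and d_o2 = 29.308 cm gives d_i2 = 6.771 cm.
m_2 = -(6.771)/(29.308) = -0.2310.
The system's lateral magnification is m_1 m_2 = (-0.7692)(-0.2310) = 0.1777.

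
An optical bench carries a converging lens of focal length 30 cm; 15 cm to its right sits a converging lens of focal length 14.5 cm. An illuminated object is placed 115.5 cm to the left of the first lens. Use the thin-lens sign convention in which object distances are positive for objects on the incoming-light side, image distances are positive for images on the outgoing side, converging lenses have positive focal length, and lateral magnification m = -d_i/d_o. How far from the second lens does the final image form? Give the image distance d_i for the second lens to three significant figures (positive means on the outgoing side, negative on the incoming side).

9.25 cm

Applying the thin-lens equation to the first lens, 1/30 = 1/115.5 + 1/d_i1, which gives d_i1 = 40.526 cm.
Since 40.526 cm > 15 cm, the first image lies past the second lens and serves as a virtual object: d_o2 = L - d_i1 = -25.526 cm.
Applying the thin-lens equation again with f_2 = 14.5 cm and d_o2 = -25.526 cm gives d_i2 = 9.247 cm.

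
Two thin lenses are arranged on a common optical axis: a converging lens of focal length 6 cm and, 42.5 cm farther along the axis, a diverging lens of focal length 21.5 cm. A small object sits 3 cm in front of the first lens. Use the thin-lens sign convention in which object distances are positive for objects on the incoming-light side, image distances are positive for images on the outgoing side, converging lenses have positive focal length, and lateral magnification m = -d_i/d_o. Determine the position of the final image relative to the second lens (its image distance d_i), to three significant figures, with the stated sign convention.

-14.9 cm

Lens 1: 1/d_i1 = 1/f_1 - 1/d_o1 = 1/6 - 1/3 = -0.16667 cm^-1, so d_i1 = -6.000 cm.
The intermediate image is virtual, 6.000 cm to the left of lens 1, so d_o2 = L - d_i1 = 42.5 - (-6.000) = 48.500 cm.
Lens 2: 1/d_i2 = 1/f_2 - 1/d_o2 = 1/(-21.5) - 1/(48.500) = -0.06713 cm^-1, so d_i2 = -14.896 cm.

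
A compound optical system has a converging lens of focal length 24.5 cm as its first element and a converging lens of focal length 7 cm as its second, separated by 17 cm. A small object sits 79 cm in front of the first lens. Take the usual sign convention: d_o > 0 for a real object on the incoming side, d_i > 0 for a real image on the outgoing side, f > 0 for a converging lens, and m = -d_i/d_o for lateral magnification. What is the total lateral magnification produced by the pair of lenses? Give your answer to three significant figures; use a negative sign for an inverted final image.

First lens: d_i1 = 1/(1/24.5 - 1/79) = 35.514 cm.
m_1 = -(35.514)/79 = -0.4495.
Since 35.514 cm > 17 cm, the first image lies past the second lens and serves as a virtual object: d_o2 = L - d_i1 = -18.514 cm.
Second lens: d_i2 = 1/(1/7 - 1/(-18.514)) = 5.079 cm.
m_2 = -(5.079)/(-18.514) = 0.2744.
The system's lateral magnification is m_1 m_2 = (-0.4495)(0.2744) = -0.1233.

-0.123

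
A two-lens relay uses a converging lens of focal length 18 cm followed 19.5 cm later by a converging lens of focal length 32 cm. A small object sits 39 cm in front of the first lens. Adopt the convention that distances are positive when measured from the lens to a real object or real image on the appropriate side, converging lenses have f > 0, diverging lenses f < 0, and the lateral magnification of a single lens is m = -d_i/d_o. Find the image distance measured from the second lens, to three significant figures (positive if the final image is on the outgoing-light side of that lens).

9.70 cm

Lens 1: 1/d_i1 = 1/f_1 - 1/d_o1 = 1/18 - 1/39 = 0.02991 cm^-1, so d_i1 = 33.429 cm.
Since 33.429 cm > 19.5 cm, the first image lies past the second lens and serves as a virtual object: d_o2 = L - d_i1 = -13.929 cm.
Lens 2: 1/d_i2 = 1/f_2 - 1/d_o2 = 1/32 - 1/(-13.929) = 0.10304 cm^-1, so d_i2 = 9.705 cm.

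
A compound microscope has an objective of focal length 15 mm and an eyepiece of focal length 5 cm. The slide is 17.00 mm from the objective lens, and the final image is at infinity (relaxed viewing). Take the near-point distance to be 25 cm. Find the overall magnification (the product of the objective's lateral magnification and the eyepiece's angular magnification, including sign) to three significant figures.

Convert to cm: f_obj = 15 mm = 1.5 cm; d_o = 17.00 mm = 1.70 cm.
Objective: 1/d_i = 1/f_obj - 1/d_o = 1/1.5 - 1/1.70 = 0.07843 cm^-1, so d_i = 12.750 cm.
m_obj = -d_i/d_o = -12.750/1.70 = -7.500.
Eyepiece angular magnification (image at infinity): M_eye = D/f_e = 25/5 = 5.000.
Overall M = m_obj x M_eye = (-7.500)(5.000) = -37.50.

-37.5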